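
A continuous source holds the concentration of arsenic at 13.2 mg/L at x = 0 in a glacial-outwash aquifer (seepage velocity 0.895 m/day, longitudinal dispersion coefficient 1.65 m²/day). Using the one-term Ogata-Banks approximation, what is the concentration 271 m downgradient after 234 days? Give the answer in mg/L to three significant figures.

For a continuous step input, C/C₀ ≈ ½·erfc((x−vt)/(2√(Dt))).
vt = 0.895 × 234 = 209.43 m and 2√(Dt) = 2√(1.65 × 234) = 39.30 m.
Argument (x−vt)/(2√(Dt)) = (271 − 209.43)/39.30 = 1.567; ½·erfc(1.567) = 0.01334.
C = 13.2 × 0.01334 = 0.176 mg/L.

0.176 mg/L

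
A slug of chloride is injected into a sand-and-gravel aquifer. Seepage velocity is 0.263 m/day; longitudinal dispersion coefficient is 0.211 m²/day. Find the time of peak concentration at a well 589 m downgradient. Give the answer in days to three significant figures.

2240 days

For the 1D instantaneous-source solution, setting ∂C/∂t = 0 at fixed x gives v²t² + 2Dt − x² = 0, so t = (√(D² + v²x²) − D)/v².
√(D² + v²x²) = √(0.211² + 0.263² × 589²) = 154.9; v² = 0.069169.
t = (154.9 − 0.211)/0.069169 = 2240 days (vs. the pure-advection estimate x/v = 2240 d).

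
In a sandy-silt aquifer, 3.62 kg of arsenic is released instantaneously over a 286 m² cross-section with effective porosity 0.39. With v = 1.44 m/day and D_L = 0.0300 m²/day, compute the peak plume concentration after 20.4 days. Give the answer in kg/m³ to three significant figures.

The peak of an instantaneous 1D plume sits at x = vt; there the Gaussian factor is 1 and C_max = M/(n_e·A·√(4πDt)), where n_e·A is the pore area the mass is dissolved in.
√(4πDt) = √(4π × 0.0300 × 20.4) = 2.773 m, so C_max = 3.62/(0.39 × 286 × 2.773) = 0.0117 kg/m³.

0.0117 kg/m³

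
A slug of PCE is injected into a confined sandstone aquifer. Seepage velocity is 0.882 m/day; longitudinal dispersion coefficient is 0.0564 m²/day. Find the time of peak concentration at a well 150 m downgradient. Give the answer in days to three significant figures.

For the 1D instantaneous-source solution, setting ∂C/∂t = 0 at fixed x gives v²t² + 2Dt − x² = 0, so t = (√(D² + v²x²) − D)/v².
√(D² + v²x²) = √(0.0564² + 0.882² × 150²) = 132.3; v² = 0.777924.
t = (132.3 − 0.0564)/0.777924 = 170 days (vs. the pure-advection estimate x/v = 170 d).

170 days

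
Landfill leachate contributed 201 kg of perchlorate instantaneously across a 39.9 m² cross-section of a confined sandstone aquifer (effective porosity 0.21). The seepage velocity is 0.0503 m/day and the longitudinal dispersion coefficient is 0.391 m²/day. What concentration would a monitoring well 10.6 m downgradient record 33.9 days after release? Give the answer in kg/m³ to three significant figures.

For an instantaneous plane source, C(x,t) = M/(n_e·A·√(4πDt)) · exp(−(x−vt)²/(4Dt)), with n_e·A the pore (flow) area.
Plume center vt = 0.0503 × 33.9 = 1.70517 m, so the well at 10.6 m is 8.89483 m downgradient of the peak.
√(4πDt) = 12.91 m, giving peak height M/(n_e·A·√(4πDt)) = 201/(0.21 × 39.9 × 12.91) = 1.858 kg/m³.
(x−vt)²/(4Dt) = (8.89483)²/(4 × 0.391 × 33.9) = 1.492; exp(−1.492) = 0.2249.
C = 1.858 × 0.2249 = 0.418 kg/m³.

0.418 kg/m³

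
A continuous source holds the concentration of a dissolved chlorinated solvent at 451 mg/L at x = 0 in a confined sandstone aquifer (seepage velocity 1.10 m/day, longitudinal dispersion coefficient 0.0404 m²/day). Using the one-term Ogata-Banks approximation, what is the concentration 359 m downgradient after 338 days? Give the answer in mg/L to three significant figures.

For a continuous step input, C/C₀ ≈ ½·erfc((x−vt)/(2√(Dt))).
vt = 1.10 × 338 = 371.8 m and 2√(Dt) = 2√(0.0404 × 338) = 7.391 m.
Argument (x−vt)/(2√(Dt)) = (359 − 371.8)/7.391 = -1.732; ½·erfc(-1.732) = 0.9928.
C = 451 × 0.9928 = 448 mg/L.

448 mg/L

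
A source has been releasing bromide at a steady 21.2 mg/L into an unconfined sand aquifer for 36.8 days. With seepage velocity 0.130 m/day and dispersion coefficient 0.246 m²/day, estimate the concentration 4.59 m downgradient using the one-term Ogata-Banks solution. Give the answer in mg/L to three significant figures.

For a continuous step input, C/C₀ ≈ ½·erfc((x−vt)/(2√(Dt))).
vt = 0.130 × 36.8 = 4.784 m and 2√(Dt) = 2√(0.246 × 36.8) = 6.018 m.
Argument (x−vt)/(2√(Dt)) = (4.59 − 4.784)/6.018 = -0.03224; ½·erfc(-0.03224) = 0.5182.
C = 21.2 × 0.5182 = 11.0 mg/L.

11.0 mg/L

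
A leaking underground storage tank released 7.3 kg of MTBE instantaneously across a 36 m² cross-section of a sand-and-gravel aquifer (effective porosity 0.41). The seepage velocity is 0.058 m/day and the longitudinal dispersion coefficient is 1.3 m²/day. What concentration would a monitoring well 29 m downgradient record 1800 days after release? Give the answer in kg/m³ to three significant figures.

For an instantaneous plane source, C(x,t) = M/(n_e·A·√(4πDt)) · exp(−(x−vt)²/(4Dt)), with n_e·A the pore (flow) area.
Plume center vt = 0.058 × 1800 = 104.4 m, so the well at 29 m is 75.4 m upgradient of the peak.
√(4πDt) = 171.5 m, giving peak height M/(n_e·A·√(4πDt)) = 7.3/(0.41 × 36 × 171.5) = 0.002884 kg/m³.
(x−vt)²/(4Dt) = (-75.4)²/(4 × 1.3 × 1800) = 0.6074; exp(−0.6074) = 0.5448.
C = 0.002884 × 0.5448 = 0.00157 kg/m³.

0.00157 kg/m³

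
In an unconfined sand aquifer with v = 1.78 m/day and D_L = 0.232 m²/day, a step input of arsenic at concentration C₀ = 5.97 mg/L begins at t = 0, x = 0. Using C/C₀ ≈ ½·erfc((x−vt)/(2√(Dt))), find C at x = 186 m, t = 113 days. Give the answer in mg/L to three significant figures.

For a continuous step input, C/C₀ ≈ ½·erfc((x−vt)/(2√(Dt))).
vt = 1.78 × 113 = 201.14 m and 2√(Dt) = 2√(0.232 × 113) = 10.24 m.
Argument (x−vt)/(2√(Dt)) = (186 − 201.14)/10.24 = -1.479; ½·erfc(-1.479) = 0.9818.
C = 5.97 × 0.9818 = 5.86 mg/L.

5.86 mg/L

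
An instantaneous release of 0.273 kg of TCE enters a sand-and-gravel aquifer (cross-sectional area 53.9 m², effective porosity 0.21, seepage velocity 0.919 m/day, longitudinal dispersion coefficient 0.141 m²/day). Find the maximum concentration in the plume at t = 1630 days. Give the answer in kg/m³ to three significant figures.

0.000449 kg/m³

The peak of an instantaneous 1D plume sits at x = vt; there the Gaussian factor is 1 and C_max = M/(n_e·A·√(4πDt)), where n_e·A is the pore area the mass is dissolved in.
√(4πDt) = √(4π × 0.141 × 1630) = 53.74 m, so C_max = 0.273/(0.21 × 53.9 × 53.74) = 0.000449 kg/m³.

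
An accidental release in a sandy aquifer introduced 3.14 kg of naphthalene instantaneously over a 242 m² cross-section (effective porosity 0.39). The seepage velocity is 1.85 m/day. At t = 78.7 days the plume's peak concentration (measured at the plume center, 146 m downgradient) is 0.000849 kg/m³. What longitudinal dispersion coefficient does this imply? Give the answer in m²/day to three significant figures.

1.55 m²/day

At the plume center C_max = M/(n_e·A·√(4πDt)), so D = M²/(4πt·(n_e·A·C_max)²).
n_e·A·C_max = 0.39 × 242 × 0.000849 = 0.08013 kg/m.
D = 3.14²/(4π × 78.7 × 0.08013²) = 1.55 m²/day.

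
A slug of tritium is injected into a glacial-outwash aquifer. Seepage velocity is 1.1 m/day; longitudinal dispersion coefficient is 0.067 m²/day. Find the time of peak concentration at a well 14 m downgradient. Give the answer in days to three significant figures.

12.7 days

For the 1D instantaneous-source solution, setting ∂C/∂t = 0 at fixed x gives v²t² + 2Dt − x² = 0, so t = (√(D² + v²x²) − D)/v².
√(D² + v²x²) = √(0.067² + 1.1² × 14²) = 15.40; v² = 1.21.
t = (15.40 − 0.067)/1.21 = 12.7 days (vs. the pure-advection estimate x/v = 12.7 d).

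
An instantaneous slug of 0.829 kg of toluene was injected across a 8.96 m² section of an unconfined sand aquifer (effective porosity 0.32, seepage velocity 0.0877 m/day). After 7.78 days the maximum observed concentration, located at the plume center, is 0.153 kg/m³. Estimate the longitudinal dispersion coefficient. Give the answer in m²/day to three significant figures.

At the plume center C_max = M/(n_e·A·√(4πDt)), so D = M²/(4πt·(n_e·A·C_max)²).
n_e·A·C_max = 0.32 × 8.96 × 0.153 = 0.4387 kg/m.
D = 0.829²/(4π × 7.78 × 0.4387²) = 0.0365 m²/day.

0.0365 m²/day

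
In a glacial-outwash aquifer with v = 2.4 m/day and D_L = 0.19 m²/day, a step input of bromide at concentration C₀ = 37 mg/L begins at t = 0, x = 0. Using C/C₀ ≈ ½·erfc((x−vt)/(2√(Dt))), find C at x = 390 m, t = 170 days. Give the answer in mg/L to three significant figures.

36.5 mg/L

For a continuous step input, C/C₀ ≈ ½·erfc((x−vt)/(2√(Dt))).
vt = 2.4 × 170 = 408 m and 2√(Dt) = 2√(0.19 × 170) = 11.37 m.
Argument (x−vt)/(2√(Dt)) = (390 − 408)/11.37 = -1.583; ½·erfc(-1.583) = 0.9874.
C = 37 × 0.9874 = 36.5 mg/L.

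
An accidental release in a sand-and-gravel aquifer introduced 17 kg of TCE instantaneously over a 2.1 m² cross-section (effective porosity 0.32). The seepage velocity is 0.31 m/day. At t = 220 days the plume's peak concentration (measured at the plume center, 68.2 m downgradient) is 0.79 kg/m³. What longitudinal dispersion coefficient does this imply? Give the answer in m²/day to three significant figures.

0.371 m²/day

At the plume center C_max = M/(n_e·A·√(4πDt)), so D = M²/(4πt·(n_e·A·C_max)²).
n_e·A·C_max = 0.32 × 2.1 × 0.79 = 0.5309 kg/m.
D = 17²/(4π × 220 × 0.5309²) = 0.371 m²/day.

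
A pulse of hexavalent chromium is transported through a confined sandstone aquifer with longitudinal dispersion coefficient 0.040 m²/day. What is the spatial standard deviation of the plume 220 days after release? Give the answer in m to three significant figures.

Dispersive spreading gives a Gaussian with σ² = 2Dt; advection only shifts the center.
σ = √(2 × 0.040 × 220) = 4.20 m.

4.20 m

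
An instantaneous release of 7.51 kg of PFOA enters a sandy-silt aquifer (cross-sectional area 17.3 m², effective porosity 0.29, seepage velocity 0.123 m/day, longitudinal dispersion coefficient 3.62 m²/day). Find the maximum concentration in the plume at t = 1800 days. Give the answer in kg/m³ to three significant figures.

0.00523 kg/m³

The peak of an instantaneous 1D plume sits at x = vt; there the Gaussian factor is 1 and C_max = M/(n_e·A·√(4πDt)), where n_e·A is the pore area the mass is dissolved in.
√(4πDt) = √(4π × 3.62 × 1800) = 286.2 m, so C_max = 7.51/(0.29 × 17.3 × 286.2) = 0.00523 kg/m³.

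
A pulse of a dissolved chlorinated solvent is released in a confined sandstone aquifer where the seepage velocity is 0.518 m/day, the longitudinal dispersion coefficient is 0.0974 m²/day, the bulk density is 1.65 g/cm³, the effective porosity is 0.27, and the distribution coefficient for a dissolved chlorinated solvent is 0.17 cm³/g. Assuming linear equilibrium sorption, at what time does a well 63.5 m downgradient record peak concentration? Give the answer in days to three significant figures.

Retardation factor R = 1 + ρ_b·K_d/n = 1 + 1.65 × 0.17/0.27 = 2.039.
Sorption retards both mechanisms: v_R = v/R = 0.2540 m/day, D_R = D/R = 0.04777 m²/day.
Peak time from v_R²t² + 2D_R t − x² = 0: t = (√(D_R² + v_R²x²) − D_R)/v_R².
√(D_R² + v_R²x²) = √(0.04777² + 0.2540² × 63.5²) = 16.13; v_R² = 0.06452.
t = (16.13 − 0.04777)/0.06452 = 249 days.

249 days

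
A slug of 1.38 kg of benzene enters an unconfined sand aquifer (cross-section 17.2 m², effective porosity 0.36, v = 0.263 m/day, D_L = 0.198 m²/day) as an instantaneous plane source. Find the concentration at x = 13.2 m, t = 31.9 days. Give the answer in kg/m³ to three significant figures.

0.0100 kg/m³

For an instantaneous plane source, C(x,t) = M/(n_e·A·√(4πDt)) · exp(−(x−vt)²/(4Dt)), with n_e·A the pore (flow) area.
Plume center vt = 0.263 × 31.9 = 8.3897 m, so the well at 13.2 m is 4.8103 m downgradient of the peak.
√(4πDt) = 8.909 m, giving peak height M/(n_e·A·√(4πDt)) = 1.38/(0.36 × 17.2 × 8.909) = 0.02502 kg/m³.
(x−vt)²/(4Dt) = (4.8103)²/(4 × 0.198 × 31.9) = 0.9159; exp(−0.9159) = 0.4002.
C = 0.02502 × 0.4002 = 0.0100 kg/m³.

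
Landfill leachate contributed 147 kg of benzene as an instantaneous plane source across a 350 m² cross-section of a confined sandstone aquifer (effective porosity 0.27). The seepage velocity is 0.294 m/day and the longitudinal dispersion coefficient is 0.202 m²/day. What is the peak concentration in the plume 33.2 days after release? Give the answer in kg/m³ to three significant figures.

0.169 kg/m³

The peak of an instantaneous 1D plume sits at x = vt; there the Gaussian factor is 1 and C_max = M/(n_e·A·√(4πDt)), where n_e·A is the pore area the mass is dissolved in.
√(4πDt) = √(4π × 0.202 × 33.2) = 9.180 m, so C_max = 147/(0.27 × 350 × 9.180) = 0.169 kg/m³.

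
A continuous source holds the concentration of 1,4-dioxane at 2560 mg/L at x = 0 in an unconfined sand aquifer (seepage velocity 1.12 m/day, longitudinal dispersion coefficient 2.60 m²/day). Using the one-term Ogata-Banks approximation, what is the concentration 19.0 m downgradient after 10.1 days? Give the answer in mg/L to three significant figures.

For a continuous step input, C/C₀ ≈ ½·erfc((x−vt)/(2√(Dt))).
vt = 1.12 × 10.1 = 11.312 m and 2√(Dt) = 2√(2.60 × 10.1) = 10.25 m.
Argument (x−vt)/(2√(Dt)) = (19.0 − 11.312)/10.25 = 0.7500; ½·erfc(0.7500) = 0.1444.
C = 2560 × 0.1444 = 370 mg/L.

370 mg/L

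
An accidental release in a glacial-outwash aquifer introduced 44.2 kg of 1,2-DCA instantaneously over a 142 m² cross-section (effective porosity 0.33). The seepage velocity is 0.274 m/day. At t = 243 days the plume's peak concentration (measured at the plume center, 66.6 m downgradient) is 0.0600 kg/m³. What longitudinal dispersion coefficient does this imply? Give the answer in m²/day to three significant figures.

0.0809 m²/day

At the plume center C_max = M/(n_e·A·√(4πDt)), so D = M²/(4πt·(n_e·A·C_max)²).
n_e·A·C_max = 0.33 × 142 × 0.0600 = 2.812 kg/m.
D = 44.2²/(4π × 243 × 2.812²) = 0.0809 m²/day.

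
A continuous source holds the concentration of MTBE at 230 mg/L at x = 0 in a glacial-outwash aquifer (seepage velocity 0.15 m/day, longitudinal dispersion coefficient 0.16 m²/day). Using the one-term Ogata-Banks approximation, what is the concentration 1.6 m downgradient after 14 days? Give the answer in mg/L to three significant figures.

136 mg/L

For a continuous step input, C/C₀ ≈ ½·erfc((x−vt)/(2√(Dt))).
vt = 0.15 × 14 = 2.1 m and 2√(Dt) = 2√(0.16 × 14) = 2.993 m.
Argument (x−vt)/(2√(Dt)) = (1.6 − 2.1)/2.993 = -0.1671; ½·erfc(-0.1671) = 0.5934.
C = 230 × 0.5934 = 136 mg/L.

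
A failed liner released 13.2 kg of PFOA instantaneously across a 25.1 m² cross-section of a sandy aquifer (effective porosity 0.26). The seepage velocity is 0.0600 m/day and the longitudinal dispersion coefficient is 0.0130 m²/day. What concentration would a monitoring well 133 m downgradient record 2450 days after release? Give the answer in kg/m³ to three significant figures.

0.0217 kg/m³

For an instantaneous plane source, C(x,t) = M/(n_e·A·√(4πDt)) · exp(−(x−vt)²/(4Dt)), with n_e·A the pore (flow) area.
Plume center vt = 0.0600 × 2450 = 147 m, so the well at 133 m is 14 m upgradient of the peak.
√(4πDt) = 20.01 m, giving peak height M/(n_e·A·√(4πDt)) = 13.2/(0.26 × 25.1 × 20.01) = 0.1011 kg/m³.
(x−vt)²/(4Dt) = (-14)²/(4 × 0.0130 × 2450) = 1.538; exp(−1.538) = 0.2148.
C = 0.1011 × 0.2148 = 0.0217 kg/m³.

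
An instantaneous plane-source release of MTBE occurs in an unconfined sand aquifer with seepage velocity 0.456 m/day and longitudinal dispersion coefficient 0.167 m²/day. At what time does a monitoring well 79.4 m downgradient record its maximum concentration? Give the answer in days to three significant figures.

For the 1D instantaneous-source solution, setting ∂C/∂t = 0 at fixed x gives v²t² + 2Dt − x² = 0, so t = (√(D² + v²x²) − D)/v².
√(D² + v²x²) = √(0.167² + 0.456² × 79.4²) = 36.21; v² = 0.207936.
t = (36.21 − 0.167)/0.207936 = 173 days (vs. the pure-advection estimate x/v = 174 d).

173 days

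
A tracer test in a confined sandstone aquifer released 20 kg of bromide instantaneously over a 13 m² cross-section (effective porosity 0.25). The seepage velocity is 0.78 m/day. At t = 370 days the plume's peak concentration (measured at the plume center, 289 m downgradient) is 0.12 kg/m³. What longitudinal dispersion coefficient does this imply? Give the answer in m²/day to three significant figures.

At the plume center C_max = M/(n_e·A·√(4πDt)), so D = M²/(4πt·(n_e·A·C_max)²).
n_e·A·C_max = 0.25 × 13 × 0.12 = 0.3900 kg/m.
D = 20²/(4π × 370 × 0.3900²) = 0.566 m²/day.

0.566 m²/day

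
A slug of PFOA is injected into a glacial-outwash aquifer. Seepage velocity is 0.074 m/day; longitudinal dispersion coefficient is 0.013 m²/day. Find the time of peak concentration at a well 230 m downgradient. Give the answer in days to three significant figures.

3110 days

For the 1D instantaneous-source solution, setting ∂C/∂t = 0 at fixed x gives v²t² + 2Dt − x² = 0, so t = (√(D² + v²x²) − D)/v².
√(D² + v²x²) = √(0.013² + 0.074² × 230²) = 17.02; v² = 0.005476.
t = (17.02 − 0.013)/0.005476 = 3110 days (vs. the pure-advection estimate x/v = 3110 d).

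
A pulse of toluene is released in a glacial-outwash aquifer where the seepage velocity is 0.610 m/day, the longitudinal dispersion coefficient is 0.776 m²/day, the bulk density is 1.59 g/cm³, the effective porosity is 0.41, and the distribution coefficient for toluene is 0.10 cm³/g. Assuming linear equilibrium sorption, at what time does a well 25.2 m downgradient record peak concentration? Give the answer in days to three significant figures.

54.5 days

Retardation factor R = 1 + ρ_b·K_d/n = 1 + 1.59 × 0.10/0.41 = 1.388.
Sorption retards both mechanisms: v_R = v/R = 0.4395 m/day, D_R = D/R = 0.5591 m²/day.
Peak time from v_R²t² + 2D_R t − x² = 0: t = (√(D_R² + v_R²x²) − D_R)/v_R².
√(D_R² + v_R²x²) = √(0.5591² + 0.4395² × 25.2²) = 11.09; v_R² = 0.1932.
t = (11.09 − 0.5591)/0.1932 = 54.5 days.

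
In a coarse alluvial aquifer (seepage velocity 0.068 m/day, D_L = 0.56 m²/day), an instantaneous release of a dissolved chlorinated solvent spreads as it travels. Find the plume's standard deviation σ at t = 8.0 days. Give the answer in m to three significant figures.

2.99 m

Dispersive spreading gives a Gaussian with σ² = 2Dt; advection only shifts the center.
σ = √(2 × 0.56 × 8.0) = 2.99 m.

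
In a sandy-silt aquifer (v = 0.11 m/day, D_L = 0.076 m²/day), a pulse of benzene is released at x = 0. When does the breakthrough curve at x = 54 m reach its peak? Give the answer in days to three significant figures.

485 days

For the 1D instantaneous-source solution, setting ∂C/∂t = 0 at fixed x gives v²t² + 2Dt − x² = 0, so t = (√(D² + v²x²) − D)/v².
√(D² + v²x²) = √(0.076² + 0.11² × 54²) = 5.940; v² = 0.0121.
t = (5.940 − 0.076)/0.0121 = 485 days (vs. the pure-advection estimate x/v = 491 d).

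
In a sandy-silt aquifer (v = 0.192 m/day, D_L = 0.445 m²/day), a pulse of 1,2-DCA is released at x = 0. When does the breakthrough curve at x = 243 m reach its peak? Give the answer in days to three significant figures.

For the 1D instantaneous-source solution, setting ∂C/∂t = 0 at fixed x gives v²t² + 2Dt − x² = 0, so t = (√(D² + v²x²) − D)/v².
√(D² + v²x²) = √(0.445² + 0.192² × 243²) = 46.66; v² = 0.036864.
t = (46.66 − 0.445)/0.036864 = 1250 days (vs. the pure-advection estimate x/v = 1270 d).

1250 days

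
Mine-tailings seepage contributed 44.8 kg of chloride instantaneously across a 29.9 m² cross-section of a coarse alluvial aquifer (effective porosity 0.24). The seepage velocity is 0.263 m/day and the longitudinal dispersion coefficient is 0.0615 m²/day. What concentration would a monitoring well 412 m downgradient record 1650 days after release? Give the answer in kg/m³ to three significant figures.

0.0533 kg/m³

For an instantaneous plane source, C(x,t) = M/(n_e·A·√(4πDt)) · exp(−(x−vt)²/(4Dt)), with n_e·A the pore (flow) area.
Plume center vt = 0.263 × 1650 = 433.95 m, so the well at 412 m is 21.95 m upgradient of the peak.
√(4πDt) = 35.71 m, giving peak height M/(n_e·A·√(4πDt)) = 44.8/(0.24 × 29.9 × 35.71) = 0.1748 kg/m³.
(x−vt)²/(4Dt) = (-21.95)²/(4 × 0.0615 × 1650) = 1.187; exp(−1.187) = 0.3051.
C = 0.1748 × 0.3051 = 0.0533 kg/m³.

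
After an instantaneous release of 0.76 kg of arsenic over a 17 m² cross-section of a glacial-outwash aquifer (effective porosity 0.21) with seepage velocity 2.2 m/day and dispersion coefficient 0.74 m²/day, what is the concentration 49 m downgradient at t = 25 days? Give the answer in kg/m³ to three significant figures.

For an instantaneous plane source, C(x,t) = M/(n_e·A·√(4πDt)) · exp(−(x−vt)²/(4Dt)), with n_e·A the pore (flow) area.
Plume center vt = 2.2 × 25 = 55 m, so the well at 49 m is 6 m upgradient of the peak.
√(4πDt) = 15.25 m, giving peak height M/(n_e·A·√(4πDt)) = 0.76/(0.21 × 17 × 15.25) = 0.01396 kg/m³.
(x−vt)²/(4Dt) = (-6)²/(4 × 0.74 × 25) = 0.4865; exp(−0.4865) = 0.6148.
C = 0.01396 × 0.6148 = 0.00858 kg/m³.

0.00858 kg/m³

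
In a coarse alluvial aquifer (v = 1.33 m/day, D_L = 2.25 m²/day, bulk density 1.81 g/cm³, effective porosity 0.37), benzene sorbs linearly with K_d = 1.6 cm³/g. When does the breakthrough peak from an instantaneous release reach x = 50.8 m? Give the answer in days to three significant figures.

326 days

Retardation factor R = 1 + ρ_b·K_d/n = 1 + 1.81 × 1.6/0.37 = 8.827.
Sorption retards both mechanisms: v_R = v/R = 0.1507 m/day, D_R = D/R = 0.2549 m²/day.
Peak time from v_R²t² + 2D_R t − x² = 0: t = (√(D_R² + v_R²x²) − D_R)/v_R².
√(D_R² + v_R²x²) = √(0.2549² + 0.1507² × 50.8²) = 7.660; v_R² = 0.02271.
t = (7.660 − 0.2549)/0.02271 = 326 days.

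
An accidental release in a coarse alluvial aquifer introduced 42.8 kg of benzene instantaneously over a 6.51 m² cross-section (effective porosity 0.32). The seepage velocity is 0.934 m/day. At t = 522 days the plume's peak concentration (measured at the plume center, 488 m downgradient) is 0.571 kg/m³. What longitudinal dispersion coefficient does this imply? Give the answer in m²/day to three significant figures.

0.197 m²/day

At the plume center C_max = M/(n_e·A·√(4πDt)), so D = M²/(4πt·(n_e·A·C_max)²).
n_e·A·C_max = 0.32 × 6.51 × 0.571 = 1.190 kg/m.
D = 42.8²/(4π × 522 × 1.190²) = 0.197 m²/day.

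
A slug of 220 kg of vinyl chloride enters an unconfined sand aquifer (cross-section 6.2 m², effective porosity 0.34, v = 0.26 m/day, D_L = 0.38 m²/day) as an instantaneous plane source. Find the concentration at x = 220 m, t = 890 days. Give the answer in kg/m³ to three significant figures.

1.45 kg/m³

For an instantaneous plane source, C(x,t) = M/(n_e·A·√(4πDt)) · exp(−(x−vt)²/(4Dt)), with n_e·A the pore (flow) area.
Plume center vt = 0.26 × 890 = 231.4 m, so the well at 220 m is 11.4 m upgradient of the peak.
√(4πDt) = 65.19 m, giving peak height M/(n_e·A·√(4πDt)) = 220/(0.34 × 6.2 × 65.19) = 1.601 kg/m³.
(x−vt)²/(4Dt) = (-11.4)²/(4 × 0.38 × 890) = 0.09607; exp(−0.09607) = 0.9084.
C = 1.601 × 0.9084 = 1.45 kg/m³.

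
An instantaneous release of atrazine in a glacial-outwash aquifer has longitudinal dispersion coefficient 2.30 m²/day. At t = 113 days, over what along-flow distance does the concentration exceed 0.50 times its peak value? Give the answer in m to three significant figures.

53.7 m

The plume is Gaussian with σ = √(2Dt) = √(2 × 2.30 × 113) = 22.80 m.
C/C_peak = exp(−Δx²/(2σ²)) = 0.50 ⇒ Δx = σ·√(−2 ln 0.50) = 22.80 × 1.177 = 26.84 m.
Width = 2Δx = 53.7 m.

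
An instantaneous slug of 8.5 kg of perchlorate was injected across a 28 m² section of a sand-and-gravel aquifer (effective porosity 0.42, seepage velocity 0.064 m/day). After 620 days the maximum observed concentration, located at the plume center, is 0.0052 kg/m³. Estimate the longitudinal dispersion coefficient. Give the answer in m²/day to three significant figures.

2.48 m²/day

At the plume center C_max = M/(n_e·A·√(4πDt)), so D = M²/(4πt·(n_e·A·C_max)²).
n_e·A·C_max = 0.42 × 28 × 0.0052 = 0.06115 kg/m.
D = 8.5²/(4π × 620 × 0.06115²) = 2.48 m²/day.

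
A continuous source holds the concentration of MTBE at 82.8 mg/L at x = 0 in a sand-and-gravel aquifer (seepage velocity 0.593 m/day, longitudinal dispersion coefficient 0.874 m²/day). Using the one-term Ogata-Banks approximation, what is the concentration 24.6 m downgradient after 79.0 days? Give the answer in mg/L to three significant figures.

80.4 mg/L

For a continuous step input, C/C₀ ≈ ½·erfc((x−vt)/(2√(Dt))).
vt = 0.593 × 79.0 = 46.847 m and 2√(Dt) = 2√(0.874 × 79.0) = 16.62 m.
Argument (x−vt)/(2√(Dt)) = (24.6 − 46.847)/16.62 = -1.339; ½·erfc(-1.339) = 0.9709.
C = 82.8 × 0.9709 = 80.4 mg/L.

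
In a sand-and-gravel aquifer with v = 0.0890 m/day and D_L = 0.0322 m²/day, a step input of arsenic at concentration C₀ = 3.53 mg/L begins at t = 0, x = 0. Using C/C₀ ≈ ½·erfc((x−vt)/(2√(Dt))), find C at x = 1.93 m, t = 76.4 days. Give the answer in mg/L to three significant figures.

3.48 mg/L

For a continuous step input, C/C₀ ≈ ½·erfc((x−vt)/(2√(Dt))).
vt = 0.0890 × 76.4 = 6.7996 m and 2√(Dt) = 2√(0.0322 × 76.4) = 3.137 m.
Argument (x−vt)/(2√(Dt)) = (1.93 − 6.7996)/3.137 = -1.552; ½·erfc(-1.552) = 0.9859.
C = 3.53 × 0.9859 = 3.48 mg/L.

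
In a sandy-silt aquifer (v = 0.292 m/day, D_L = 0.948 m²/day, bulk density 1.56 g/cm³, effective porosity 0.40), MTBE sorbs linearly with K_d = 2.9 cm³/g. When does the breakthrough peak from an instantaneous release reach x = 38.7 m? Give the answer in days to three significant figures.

1500 days

Retardation factor R = 1 + ρ_b·K_d/n = 1 + 1.56 × 2.9/0.40 = 12.31.
Sorption retards both mechanisms: v_R = v/R = 0.02372 m/day, D_R = D/R = 0.07701 m²/day.
Peak time from v_R²t² + 2D_R t − x² = 0: t = (√(D_R² + v_R²x²) − D_R)/v_R².
√(D_R² + v_R²x²) = √(0.07701² + 0.02372² × 38.7²) = 0.9212; v_R² = 0.0005626.
t = (0.9212 − 0.07701)/0.0005626 = 1500 days.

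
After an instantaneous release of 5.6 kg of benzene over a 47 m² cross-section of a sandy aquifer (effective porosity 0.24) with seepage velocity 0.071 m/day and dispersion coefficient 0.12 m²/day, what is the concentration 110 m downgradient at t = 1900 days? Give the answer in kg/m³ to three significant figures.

0.00470 kg/m³

For an instantaneous plane source, C(x,t) = M/(n_e·A·√(4πDt)) · exp(−(x−vt)²/(4Dt)), with n_e·A the pore (flow) area.
Plume center vt = 0.071 × 1900 = 134.9 m, so the well at 110 m is 24.9 m upgradient of the peak.
√(4πDt) = 53.53 m, giving peak height M/(n_e·A·√(4πDt)) = 5.6/(0.24 × 47 × 53.53) = 0.009274 kg/m³.
(x−vt)²/(4Dt) = (-24.9)²/(4 × 0.12 × 1900) = 0.6798; exp(−0.6798) = 0.5067.
C = 0.009274 × 0.5067 = 0.00470 kg/m³.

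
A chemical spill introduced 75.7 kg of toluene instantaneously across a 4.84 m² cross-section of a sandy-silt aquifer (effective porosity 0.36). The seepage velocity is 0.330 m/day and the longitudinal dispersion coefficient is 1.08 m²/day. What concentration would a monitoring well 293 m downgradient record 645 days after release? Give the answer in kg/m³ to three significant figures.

For an instantaneous plane source, C(x,t) = M/(n_e·A·√(4πDt)) · exp(−(x−vt)²/(4Dt)), with n_e·A the pore (flow) area.
Plume center vt = 0.330 × 645 = 212.85 m, so the well at 293 m is 80.15 m downgradient of the peak.
√(4πDt) = 93.56 m, giving peak height M/(n_e·A·√(4πDt)) = 75.7/(0.36 × 4.84 × 93.56) = 0.4644 kg/m³.
(x−vt)²/(4Dt) = (80.15)²/(4 × 1.08 × 645) = 2.305; exp(−2.305) = 0.09976.
C = 0.4644 × 0.09976 = 0.0463 kg/m³.

0.0463 kg/m³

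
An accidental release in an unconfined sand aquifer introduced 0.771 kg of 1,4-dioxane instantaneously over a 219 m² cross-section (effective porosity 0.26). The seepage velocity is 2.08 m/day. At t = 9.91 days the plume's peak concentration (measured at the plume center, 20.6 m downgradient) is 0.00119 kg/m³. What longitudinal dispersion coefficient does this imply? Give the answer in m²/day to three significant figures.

1.04 m²/day

At the plume center C_max = M/(n_e·A·√(4πDt)), so D = M²/(4πt·(n_e·A·C_max)²).
n_e·A·C_max = 0.26 × 219 × 0.00119 = 0.06776 kg/m.
D = 0.771²/(4π × 9.91 × 0.06776²) = 1.04 m²/day.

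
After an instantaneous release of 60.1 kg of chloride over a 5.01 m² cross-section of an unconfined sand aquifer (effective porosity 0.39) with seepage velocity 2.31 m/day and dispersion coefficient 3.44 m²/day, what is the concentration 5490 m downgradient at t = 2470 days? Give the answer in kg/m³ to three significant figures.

For an instantaneous plane source, C(x,t) = M/(n_e·A·√(4πDt)) · exp(−(x−vt)²/(4Dt)), with n_e·A the pore (flow) area.
Plume center vt = 2.31 × 2470 = 5705.7 m, so the well at 5490 m is 215.7 m upgradient of the peak.
√(4πDt) = 326.8 m, giving peak height M/(n_e·A·√(4πDt)) = 60.1/(0.39 × 5.01 × 326.8) = 0.09412 kg/m³.
(x−vt)²/(4Dt) = (-215.7)²/(4 × 3.44 × 2470) = 1.369; exp(−1.369) = 0.2544.
C = 0.09412 × 0.2544 = 0.0239 kg/m³.

0.0239 kg/m³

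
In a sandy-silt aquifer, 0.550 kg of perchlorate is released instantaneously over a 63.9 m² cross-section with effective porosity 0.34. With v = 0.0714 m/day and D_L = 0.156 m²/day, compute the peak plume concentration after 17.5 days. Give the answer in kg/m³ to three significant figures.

The peak of an instantaneous 1D plume sits at x = vt; there the Gaussian factor is 1 and C_max = M/(n_e·A·√(4πDt)), where n_e·A is the pore area the mass is dissolved in.
√(4πDt) = √(4π × 0.156 × 17.5) = 5.857 m, so C_max = 0.550/(0.34 × 63.9 × 5.857) = 0.00432 kg/m³.

0.00432 kg/m³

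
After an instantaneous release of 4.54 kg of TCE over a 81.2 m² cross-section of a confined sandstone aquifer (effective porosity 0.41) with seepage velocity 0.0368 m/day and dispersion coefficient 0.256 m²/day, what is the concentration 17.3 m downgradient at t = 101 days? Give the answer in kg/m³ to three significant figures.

For an instantaneous plane source, C(x,t) = M/(n_e·A·√(4πDt)) · exp(−(x−vt)²/(4Dt)), with n_e·A the pore (flow) area.
Plume center vt = 0.0368 × 101 = 3.7168 m, so the well at 17.3 m is 13.5832 m downgradient of the peak.
√(4πDt) = 18.03 m, giving peak height M/(n_e·A·√(4πDt)) = 4.54/(0.41 × 81.2 × 18.03) = 0.007563 kg/m³.
(x−vt)²/(4Dt) = (13.5832)²/(4 × 0.256 × 101) = 1.784; exp(−1.784) = 0.1680.
C = 0.007563 × 0.1680 = 0.00127 kg/m³.

0.00127 kg/m³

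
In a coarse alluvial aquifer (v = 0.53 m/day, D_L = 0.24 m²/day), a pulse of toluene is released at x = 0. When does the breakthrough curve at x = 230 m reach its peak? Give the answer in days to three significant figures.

For the 1D instantaneous-source solution, setting ∂C/∂t = 0 at fixed x gives v²t² + 2Dt − x² = 0, so t = (√(D² + v²x²) − D)/v².
√(D² + v²x²) = √(0.24² + 0.53² × 230²) = 121.9; v² = 0.2809.
t = (121.9 − 0.24)/0.2809 = 433 days (vs. the pure-advection estimate x/v = 434 d).

433 days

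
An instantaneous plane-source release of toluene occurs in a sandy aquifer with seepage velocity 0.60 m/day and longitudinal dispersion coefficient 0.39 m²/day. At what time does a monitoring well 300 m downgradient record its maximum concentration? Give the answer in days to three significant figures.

499 days

For the 1D instantaneous-source solution, setting ∂C/∂t = 0 at fixed x gives v²t² + 2Dt − x² = 0, so t = (√(D² + v²x²) − D)/v².
√(D² + v²x²) = √(0.39² + 0.60² × 300²) = 180.0; v² = 0.36.
t = (180.0 − 0.39)/0.36 = 499 days (vs. the pure-advection estimate x/v = 500 d).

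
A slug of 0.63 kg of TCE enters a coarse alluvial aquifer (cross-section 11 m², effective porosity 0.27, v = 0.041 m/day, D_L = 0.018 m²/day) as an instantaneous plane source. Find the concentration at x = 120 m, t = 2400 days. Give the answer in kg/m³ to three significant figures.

For an instantaneous plane source, C(x,t) = M/(n_e·A·√(4πDt)) · exp(−(x−vt)²/(4Dt)), with n_e·A the pore (flow) area.
Plume center vt = 0.041 × 2400 = 98.4 m, so the well at 120 m is 21.6 m downgradient of the peak.
√(4πDt) = 23.30 m, giving peak height M/(n_e·A·√(4πDt)) = 0.63/(0.27 × 11 × 23.30) = 0.009104 kg/m³.
(x−vt)²/(4Dt) = (21.6)²/(4 × 0.018 × 2400) = 2.700; exp(−2.700) = 0.06721.
C = 0.009104 × 0.06721 = 0.000612 kg/m³.

0.000612 kg/m³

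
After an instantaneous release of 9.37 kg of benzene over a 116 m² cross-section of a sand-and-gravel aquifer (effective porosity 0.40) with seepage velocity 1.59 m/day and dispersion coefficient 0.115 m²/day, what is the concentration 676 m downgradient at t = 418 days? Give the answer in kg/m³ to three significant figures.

0.00419 kg/m³

For an instantaneous plane source, C(x,t) = M/(n_e·A·√(4πDt)) · exp(−(x−vt)²/(4Dt)), with n_e·A the pore (flow) area.
Plume center vt = 1.59 × 418 = 664.62 m, so the well at 676 m is 11.38 m downgradient of the peak.
√(4πDt) = 24.58 m, giving peak height M/(n_e·A·√(4πDt)) = 9.37/(0.40 × 116 × 24.58) = 0.008216 kg/m³.
(x−vt)²/(4Dt) = (11.38)²/(4 × 0.115 × 418) = 0.6735; exp(−0.6735) = 0.5099.
C = 0.008216 × 0.5099 = 0.00419 kg/m³.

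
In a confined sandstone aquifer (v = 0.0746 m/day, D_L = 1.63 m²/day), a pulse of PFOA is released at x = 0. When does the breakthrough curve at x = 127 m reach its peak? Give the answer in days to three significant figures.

1430 days

For the 1D instantaneous-source solution, setting ∂C/∂t = 0 at fixed x gives v²t² + 2Dt − x² = 0, so t = (√(D² + v²x²) − D)/v².
√(D² + v²x²) = √(1.63² + 0.0746² × 127²) = 9.613; v² = 0.00556516.
t = (9.613 − 1.63)/0.00556516 = 1430 days (vs. the pure-advection estimate x/v = 1700 d).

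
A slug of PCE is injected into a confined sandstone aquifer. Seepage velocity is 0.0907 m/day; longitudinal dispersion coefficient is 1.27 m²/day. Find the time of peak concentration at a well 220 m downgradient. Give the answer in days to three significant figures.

2280 days

For the 1D instantaneous-source solution, setting ∂C/∂t = 0 at fixed x gives v²t² + 2Dt − x² = 0, so t = (√(D² + v²x²) − D)/v².
√(D² + v²x²) = √(1.27² + 0.0907² × 220²) = 19.99; v² = 0.00822649.
t = (19.99 − 1.27)/0.00822649 = 2280 days (vs. the pure-advection estimate x/v = 2430 d).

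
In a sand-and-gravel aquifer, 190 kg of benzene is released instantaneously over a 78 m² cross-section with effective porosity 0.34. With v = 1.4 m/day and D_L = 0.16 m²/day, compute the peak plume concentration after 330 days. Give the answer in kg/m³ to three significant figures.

The peak of an instantaneous 1D plume sits at x = vt; there the Gaussian factor is 1 and C_max = M/(n_e·A·√(4πDt)), where n_e·A is the pore area the mass is dissolved in.
√(4πDt) = √(4π × 0.16 × 330) = 25.76 m, so C_max = 190/(0.34 × 78 × 25.76) = 0.278 kg/m³.

0.278 kg/m³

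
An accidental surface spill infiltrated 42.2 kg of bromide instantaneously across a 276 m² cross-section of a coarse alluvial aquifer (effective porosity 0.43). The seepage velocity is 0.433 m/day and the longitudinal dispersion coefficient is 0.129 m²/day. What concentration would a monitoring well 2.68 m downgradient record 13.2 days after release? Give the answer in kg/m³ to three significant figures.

0.0199 kg/m³

For an instantaneous plane source, C(x,t) = M/(n_e·A·√(4πDt)) · exp(−(x−vt)²/(4Dt)), with n_e·A the pore (flow) area.
Plume center vt = 0.433 × 13.2 = 5.7156 m, so the well at 2.68 m is 3.0356 m upgradient of the peak.
√(4πDt) = 4.626 m, giving peak height M/(n_e·A·√(4πDt)) = 42.2/(0.43 × 276 × 4.626) = 0.07687 kg/m³.
(x−vt)²/(4Dt) = (-3.0356)²/(4 × 0.129 × 13.2) = 1.353; exp(−1.353) = 0.2585.
C = 0.07687 × 0.2585 = 0.0199 kg/m³.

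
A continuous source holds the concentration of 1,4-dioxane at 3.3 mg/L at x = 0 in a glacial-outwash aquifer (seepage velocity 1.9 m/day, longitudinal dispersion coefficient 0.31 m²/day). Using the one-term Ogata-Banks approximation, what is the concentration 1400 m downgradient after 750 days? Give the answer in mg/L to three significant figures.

For a continuous step input, C/C₀ ≈ ½·erfc((x−vt)/(2√(Dt))).
vt = 1.9 × 750 = 1425 m and 2√(Dt) = 2√(0.31 × 750) = 30.50 m.
Argument (x−vt)/(2√(Dt)) = (1400 − 1425)/30.50 = -0.8197; ½·erfc(-0.8197) = 0.8768.
C = 3.3 × 0.8768 = 2.89 mg/L.

2.89 mg/L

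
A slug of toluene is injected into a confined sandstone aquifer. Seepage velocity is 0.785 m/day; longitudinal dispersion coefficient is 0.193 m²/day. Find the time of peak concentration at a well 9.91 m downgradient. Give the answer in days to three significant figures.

12.3 days

For the 1D instantaneous-source solution, setting ∂C/∂t = 0 at fixed x gives v²t² + 2Dt − x² = 0, so t = (√(D² + v²x²) − D)/v².
√(D² + v²x²) = √(0.193² + 0.785² × 9.91²) = 7.782; v² = 0.616225.
t = (7.782 − 0.193)/0.616225 = 12.3 days (vs. the pure-advection estimate x/v = 12.6 d).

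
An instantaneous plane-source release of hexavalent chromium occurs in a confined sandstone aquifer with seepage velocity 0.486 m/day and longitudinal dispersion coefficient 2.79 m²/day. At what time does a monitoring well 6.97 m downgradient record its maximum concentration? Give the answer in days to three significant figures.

For the 1D instantaneous-source solution, setting ∂C/∂t = 0 at fixed x gives v²t² + 2Dt − x² = 0, so t = (√(D² + v²x²) − D)/v².
√(D² + v²x²) = √(2.79² + 0.486² × 6.97²) = 4.388; v² = 0.236196.
t = (4.388 − 2.79)/0.236196 = 6.77 days (vs. the pure-advection estimate x/v = 14.3 d).

6.77 days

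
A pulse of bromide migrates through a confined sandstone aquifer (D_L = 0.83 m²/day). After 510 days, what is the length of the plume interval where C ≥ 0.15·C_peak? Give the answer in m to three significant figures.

113 m

The plume is Gaussian with σ = √(2Dt) = √(2 × 0.83 × 510) = 29.10 m.
C/C_peak = exp(−Δx²/(2σ²)) = 0.15 ⇒ Δx = σ·√(−2 ln 0.15) = 29.10 × 1.948 = 56.69 m.
Width = 2Δx = 113 m.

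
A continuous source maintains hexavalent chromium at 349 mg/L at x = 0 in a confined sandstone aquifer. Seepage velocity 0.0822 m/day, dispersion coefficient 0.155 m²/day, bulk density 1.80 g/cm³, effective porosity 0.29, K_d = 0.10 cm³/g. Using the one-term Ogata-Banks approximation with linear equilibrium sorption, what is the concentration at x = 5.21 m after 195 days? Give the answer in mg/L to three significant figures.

272 mg/L

Retardation factor R = 1 + ρ_b·K_d/n = 1 + 1.80 × 0.10/0.29 = 1.621.
Sorption retards both mechanisms: v_R = v/R = 0.05071 m/day, D_R = D/R = 0.09562 m²/day.
v_R·t = 0.05071 × 195 = 9.88845 m; 2√(D_R t) = 8.636 m; argument = (5.21 − 9.88845)/8.636 = -0.5417.
C = C₀ × ½·erfc(-0.5417) = 349 × 0.7782 = 272 mg/L.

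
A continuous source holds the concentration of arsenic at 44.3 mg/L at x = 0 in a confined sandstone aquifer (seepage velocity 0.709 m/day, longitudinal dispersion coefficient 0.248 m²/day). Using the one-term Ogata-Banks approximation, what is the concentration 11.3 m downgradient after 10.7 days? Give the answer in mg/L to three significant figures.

2.37 mg/L

For a continuous step input, C/C₀ ≈ ½·erfc((x−vt)/(2√(Dt))).
vt = 0.709 × 10.7 = 7.5863 m and 2√(Dt) = 2√(0.248 × 10.7) = 3.258 m.
Argument (x−vt)/(2√(Dt)) = (11.3 − 7.5863)/3.258 = 1.140; ½·erfc(1.140) = 0.05346.
C = 44.3 × 0.05346 = 2.37 mg/L.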